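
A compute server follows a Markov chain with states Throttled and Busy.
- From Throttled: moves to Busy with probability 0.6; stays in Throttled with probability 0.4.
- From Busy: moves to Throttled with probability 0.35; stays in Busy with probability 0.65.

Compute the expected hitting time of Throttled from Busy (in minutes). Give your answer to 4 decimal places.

2.8571

Let t(s) be the expected number of minutes to first reach Throttled from state s, with t(Throttled) = 0. Conditioning on the first minute:
t(Busy) = 1 + 0.65·t(Busy)
Solving: t(Busy) = 2.8571.
Expected minutes from Busy to Throttled: 2.8571.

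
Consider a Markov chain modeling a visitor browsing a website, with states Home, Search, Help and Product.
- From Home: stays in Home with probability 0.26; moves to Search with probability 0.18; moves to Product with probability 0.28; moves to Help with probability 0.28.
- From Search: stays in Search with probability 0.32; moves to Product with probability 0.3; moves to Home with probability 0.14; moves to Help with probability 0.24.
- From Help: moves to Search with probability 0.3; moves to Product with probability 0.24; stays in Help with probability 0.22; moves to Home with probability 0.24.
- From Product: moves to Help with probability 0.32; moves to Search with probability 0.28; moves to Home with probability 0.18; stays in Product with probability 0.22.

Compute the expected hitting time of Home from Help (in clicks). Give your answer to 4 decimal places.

5.1355

Let t(s) be the expected number of clicks to first reach Home from state s, with t(Home) = 0. Conditioning on the first click:
t(Search) = 1 + 0.32·t(Search) + 0.24·t(Help) + 0.3·t(Product)
t(Help) = 1 + 0.3·t(Search) + 0.22·t(Help) + 0.24·t(Product)
t(Product) = 1 + 0.28·t(Search) + 0.32·t(Help) + 0.22·t(Product)
Solving: t(Search) = 5.6773, t(Help) = 5.1355, t(Product) = 5.4269.
Expected clicks from Help to Home: 5.1355.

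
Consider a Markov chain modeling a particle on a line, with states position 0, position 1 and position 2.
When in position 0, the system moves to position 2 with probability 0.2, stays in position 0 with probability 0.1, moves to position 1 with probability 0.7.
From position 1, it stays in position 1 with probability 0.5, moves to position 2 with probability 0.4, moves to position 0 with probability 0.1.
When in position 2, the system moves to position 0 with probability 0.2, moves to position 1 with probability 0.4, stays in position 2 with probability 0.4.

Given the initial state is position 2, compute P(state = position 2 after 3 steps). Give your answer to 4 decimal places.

Propagate the distribution vector 3 steps from position 2.
After 0 steps: (0.0000, 0.0000, 1.0000)
After 1 step: (0.2000, 0.4000, 0.4000)
After 2 steps: (0.1400, 0.5000, 0.3600)
After 3 steps: (0.1360, 0.4920, 0.3720)
P(in position 2 after 3 steps) = 0.3720

0.3720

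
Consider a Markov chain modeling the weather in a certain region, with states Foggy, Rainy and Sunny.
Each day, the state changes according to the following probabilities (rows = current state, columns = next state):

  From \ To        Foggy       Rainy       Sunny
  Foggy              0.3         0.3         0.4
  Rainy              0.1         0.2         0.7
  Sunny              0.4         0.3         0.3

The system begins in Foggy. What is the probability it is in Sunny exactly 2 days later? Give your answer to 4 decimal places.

Sum over the intermediate state after 1 day:
P = P(Foggy→Foggy)·P(Foggy→Sunny) + P(Foggy→Rainy)·P(Rainy→Sunny) + P(Foggy→Sunny)·P(Sunny→Sunny)
  = 0.3×0.4 + 0.3×0.7 + 0.4×0.3
  = 0.1200 + 0.2100 + 0.1200 = 0.4500

0.4500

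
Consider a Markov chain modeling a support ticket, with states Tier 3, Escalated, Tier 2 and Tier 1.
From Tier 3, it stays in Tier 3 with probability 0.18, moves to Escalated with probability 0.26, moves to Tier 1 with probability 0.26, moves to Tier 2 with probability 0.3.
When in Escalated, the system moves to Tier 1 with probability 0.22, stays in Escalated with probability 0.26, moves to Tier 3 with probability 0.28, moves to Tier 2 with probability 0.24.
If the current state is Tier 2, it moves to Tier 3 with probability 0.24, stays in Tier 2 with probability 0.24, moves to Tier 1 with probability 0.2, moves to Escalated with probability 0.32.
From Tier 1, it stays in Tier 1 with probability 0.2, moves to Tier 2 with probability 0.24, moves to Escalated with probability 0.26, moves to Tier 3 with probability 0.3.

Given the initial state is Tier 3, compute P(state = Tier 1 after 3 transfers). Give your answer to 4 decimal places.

0.2209

Propagate the distribution vector 3 transfers from Tier 3.
After 0 transfers: (1.0000, 0.0000, 0.0000, 0.0000)
After 1 transfer: (0.1800, 0.2600, 0.3000, 0.2600)
After 2 transfers: (0.2552, 0.2780, 0.2508, 0.2160)
After 3 transfers: (0.2488, 0.2750, 0.2553, 0.2209)
P(in Tier 1 after 3 transfers) = 0.2209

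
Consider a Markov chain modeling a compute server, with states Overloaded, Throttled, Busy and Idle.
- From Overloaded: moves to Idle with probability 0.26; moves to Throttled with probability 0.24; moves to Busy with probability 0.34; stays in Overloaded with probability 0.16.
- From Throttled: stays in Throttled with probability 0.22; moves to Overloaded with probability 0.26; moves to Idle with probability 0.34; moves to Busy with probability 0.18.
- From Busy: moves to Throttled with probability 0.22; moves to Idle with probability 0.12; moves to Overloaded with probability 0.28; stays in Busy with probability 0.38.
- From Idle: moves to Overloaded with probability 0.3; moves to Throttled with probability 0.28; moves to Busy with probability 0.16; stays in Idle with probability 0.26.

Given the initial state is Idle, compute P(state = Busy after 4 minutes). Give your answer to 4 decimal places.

Propagate the distribution vector 4 minutes from Idle.
After 0 minutes: (0.0000, 0.0000, 0.0000, 1.0000)
After 1 minute: (0.3000, 0.2800, 0.1600, 0.2600)
After 2 minutes: (0.2436, 0.2416, 0.2548, 0.2600)
After 3 minutes: (0.2511, 0.2405, 0.2647, 0.2437)
After 4 minutes: (0.2499, 0.2396, 0.2683, 0.2422)
P(in Busy after 4 minutes) = 0.2683

0.2683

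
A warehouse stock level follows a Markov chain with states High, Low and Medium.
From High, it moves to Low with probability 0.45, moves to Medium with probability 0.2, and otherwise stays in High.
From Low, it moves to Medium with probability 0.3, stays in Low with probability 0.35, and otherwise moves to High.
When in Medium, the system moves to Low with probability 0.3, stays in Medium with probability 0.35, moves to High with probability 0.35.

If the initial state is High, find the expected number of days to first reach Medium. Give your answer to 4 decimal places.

Let t(s) be the expected number of days to first reach Medium from state s, with t(Medium) = 0. Conditioning on the first day:
t(High) = 1 + 0.35·t(High) + 0.45·t(Low)
t(Low) = 1 + 0.35·t(High) + 0.35·t(Low)
Solving: t(High) = 4.1509, t(Low) = 3.7736.
Expected days from High to Medium: 4.1509.

4.1509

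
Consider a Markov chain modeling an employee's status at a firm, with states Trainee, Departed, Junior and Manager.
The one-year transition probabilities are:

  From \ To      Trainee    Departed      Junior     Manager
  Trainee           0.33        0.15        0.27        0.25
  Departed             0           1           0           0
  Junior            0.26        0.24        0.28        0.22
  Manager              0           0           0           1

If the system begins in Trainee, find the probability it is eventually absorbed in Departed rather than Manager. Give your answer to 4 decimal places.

0.4192

Let h(s) be the probability of absorption at Departed starting from transient state s. Then h(Departed) = 1 and h(Manager) = 0. By first-step analysis:
h(Trainee) = 0.33·h(Trainee) + 0.15·1 + 0.27·h(Junior) + 0.25·0
h(Junior) = 0.26·h(Trainee) + 0.24·1 + 0.28·h(Junior) + 0.22·0
Solving: h(Trainee) = 0.4192, h(Junior) = 0.4847.
Starting from Trainee, the probability is 0.4192.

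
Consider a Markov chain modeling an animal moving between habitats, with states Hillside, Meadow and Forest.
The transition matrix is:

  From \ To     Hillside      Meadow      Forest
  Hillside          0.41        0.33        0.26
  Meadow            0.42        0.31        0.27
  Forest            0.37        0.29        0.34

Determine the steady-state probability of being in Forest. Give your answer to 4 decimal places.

0.2860

Let the stationary distribution be π with π = πP and π_1 + π_2 + π_3 = 1.
π_1 = 0.41·π_1 + 0.42·π_2 + 0.37·π_3
π_2 = 0.33·π_1 + 0.31·π_2 + 0.29·π_3
Solving with the normalization constraint gives π = (0.4017, 0.3123, 0.2860).
So the stationary probability of Forest is 0.2860.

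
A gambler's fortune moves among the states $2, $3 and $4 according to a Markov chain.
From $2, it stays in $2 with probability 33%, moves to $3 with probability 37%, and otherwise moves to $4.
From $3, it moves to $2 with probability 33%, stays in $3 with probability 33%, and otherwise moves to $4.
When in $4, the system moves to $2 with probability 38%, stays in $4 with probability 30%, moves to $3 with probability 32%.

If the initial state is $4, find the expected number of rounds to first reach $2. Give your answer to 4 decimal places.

Let t(s) be the expected number of rounds to first reach $2 from state s, with t($2) = 0. Conditioning on the first round:
t($3) = 1 + 0.33·t($3) + 0.34·t($4)
t($4) = 1 + 0.32·t($3) + 0.3·t($4)
Solving: t($3) = 2.8873, t($4) = 2.7485.
Expected rounds from $4 to $2: 2.7485.

2.7485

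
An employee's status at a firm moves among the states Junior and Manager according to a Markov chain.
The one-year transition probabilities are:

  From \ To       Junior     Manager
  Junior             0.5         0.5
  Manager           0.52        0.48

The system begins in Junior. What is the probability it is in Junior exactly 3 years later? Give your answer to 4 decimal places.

Propagate the distribution vector 3 years from Junior.
After 0 years: (1.0000, 0.0000)
After 1 year: (0.5000, 0.5000)
After 2 years: (0.5100, 0.4900)
After 3 years: (0.5098, 0.4902)
P(in Junior after 3 years) = 0.5098

0.5098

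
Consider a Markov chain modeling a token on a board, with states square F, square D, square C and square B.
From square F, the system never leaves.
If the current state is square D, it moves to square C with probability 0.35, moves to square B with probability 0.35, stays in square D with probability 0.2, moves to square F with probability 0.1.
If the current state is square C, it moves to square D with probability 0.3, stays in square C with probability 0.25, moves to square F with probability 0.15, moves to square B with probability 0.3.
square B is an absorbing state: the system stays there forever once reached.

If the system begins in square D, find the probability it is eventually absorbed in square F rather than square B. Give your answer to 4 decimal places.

0.2576

Let h(s) be the probability of absorption at square F starting from transient state s. Then h(square F) = 1 and h(square B) = 0. By first-step analysis:
h(square D) = 0.1·1 + 0.2·h(square D) + 0.35·h(square C) + 0.35·0
h(square C) = 0.15·1 + 0.3·h(square D) + 0.25·h(square C) + 0.3·0
Solving: h(square D) = 0.2576, h(square C) = 0.3030.
Starting from square D, the probability is 0.2576.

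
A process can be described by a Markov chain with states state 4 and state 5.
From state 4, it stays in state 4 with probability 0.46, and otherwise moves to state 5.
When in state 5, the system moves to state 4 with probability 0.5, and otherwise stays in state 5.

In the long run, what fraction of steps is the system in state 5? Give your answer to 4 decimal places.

0.5192

Let the stationary distribution be π with π = πP and π_1 + π_2 = 1.
π_1 = 0.46·π_1 + 0.5·π_2
Solving with the normalization constraint gives π = (0.4808, 0.5192).
So the stationary probability of state 5 is 0.5192.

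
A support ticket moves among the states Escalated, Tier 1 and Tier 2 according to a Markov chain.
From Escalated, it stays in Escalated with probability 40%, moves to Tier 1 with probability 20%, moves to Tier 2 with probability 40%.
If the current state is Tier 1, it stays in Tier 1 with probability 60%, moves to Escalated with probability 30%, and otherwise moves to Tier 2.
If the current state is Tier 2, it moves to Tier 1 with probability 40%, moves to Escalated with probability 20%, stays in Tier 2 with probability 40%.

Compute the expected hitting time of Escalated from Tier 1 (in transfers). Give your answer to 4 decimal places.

3.5000

Let t(s) be the expected number of transfers to first reach Escalated from state s, with t(Escalated) = 0. Conditioning on the first transfer:
t(Tier 1) = 1 + 0.6·t(Tier 1) + 0.1·t(Tier 2)
t(Tier 2) = 1 + 0.4·t(Tier 1) + 0.4·t(Tier 2)
Solving: t(Tier 1) = 3.5000, t(Tier 2) = 4.0000.
Expected transfers from Tier 1 to Escalated: 3.5000.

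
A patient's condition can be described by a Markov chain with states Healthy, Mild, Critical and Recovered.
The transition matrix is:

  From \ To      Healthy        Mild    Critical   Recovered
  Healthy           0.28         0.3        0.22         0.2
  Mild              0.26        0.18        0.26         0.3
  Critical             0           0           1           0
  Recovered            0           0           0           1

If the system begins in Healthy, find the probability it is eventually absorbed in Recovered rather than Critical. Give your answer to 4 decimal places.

Let h(s) be the probability of absorption at Recovered starting from transient state s. Then h(Recovered) = 1 and h(Critical) = 0. By first-step analysis:
h(Healthy) = 0.28·h(Healthy) + 0.3·h(Mild) + 0.22·0 + 0.2·1
h(Mild) = 0.26·h(Healthy) + 0.18·h(Mild) + 0.26·0 + 0.3·1
Solving: h(Healthy) = 0.4957, h(Mild) = 0.5230.
Starting from Healthy, the probability is 0.4957.

0.4957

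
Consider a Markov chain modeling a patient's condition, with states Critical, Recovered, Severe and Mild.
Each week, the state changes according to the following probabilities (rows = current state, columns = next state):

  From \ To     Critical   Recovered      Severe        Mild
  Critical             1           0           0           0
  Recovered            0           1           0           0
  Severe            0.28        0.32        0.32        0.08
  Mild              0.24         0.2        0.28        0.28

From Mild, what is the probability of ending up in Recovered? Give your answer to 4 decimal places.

0.4829

Let h(s) be the probability of absorption at Recovered starting from transient state s. Then h(Recovered) = 1 and h(Critical) = 0. By first-step analysis:
h(Severe) = 0.28·0 + 0.32·1 + 0.32·h(Severe) + 0.08·h(Mild)
h(Mild) = 0.24·0 + 0.2·1 + 0.28·h(Severe) + 0.28·h(Mild)
Solving: h(Severe) = 0.5274, h(Mild) = 0.4829.
Starting from Mild, the probability is 0.4829.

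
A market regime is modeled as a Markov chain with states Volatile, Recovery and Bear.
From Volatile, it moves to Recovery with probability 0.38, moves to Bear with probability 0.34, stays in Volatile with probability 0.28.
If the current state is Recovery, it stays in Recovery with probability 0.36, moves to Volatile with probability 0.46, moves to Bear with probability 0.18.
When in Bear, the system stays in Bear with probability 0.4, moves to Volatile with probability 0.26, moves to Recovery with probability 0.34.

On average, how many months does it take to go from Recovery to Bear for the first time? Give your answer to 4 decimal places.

Let t(s) be the expected number of months to first reach Bear from state s, with t(Bear) = 0. Conditioning on the first month:
t(Volatile) = 1 + 0.28·t(Volatile) + 0.38·t(Recovery)
t(Recovery) = 1 + 0.46·t(Volatile) + 0.36·t(Recovery)
Solving: t(Volatile) = 3.5664, t(Recovery) = 4.1259.
Expected months from Recovery to Bear: 4.1259.

4.1259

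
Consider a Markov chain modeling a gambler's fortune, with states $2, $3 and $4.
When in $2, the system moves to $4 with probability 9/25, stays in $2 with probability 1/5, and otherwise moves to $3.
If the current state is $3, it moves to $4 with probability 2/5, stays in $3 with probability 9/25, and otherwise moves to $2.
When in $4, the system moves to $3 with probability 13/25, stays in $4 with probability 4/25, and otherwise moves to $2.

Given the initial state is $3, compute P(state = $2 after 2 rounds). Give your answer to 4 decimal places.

0.2624

Sum over the intermediate state after 1 round:
P = P($3→$2)·P($2→$2) + P($3→$3)·P($3→$2) + P($3→$4)·P($4→$2)
  = 0.24×0.2 + 0.36×0.24 + 0.4×0.32
  = 0.0480 + 0.0864 + 0.1280 = 0.2624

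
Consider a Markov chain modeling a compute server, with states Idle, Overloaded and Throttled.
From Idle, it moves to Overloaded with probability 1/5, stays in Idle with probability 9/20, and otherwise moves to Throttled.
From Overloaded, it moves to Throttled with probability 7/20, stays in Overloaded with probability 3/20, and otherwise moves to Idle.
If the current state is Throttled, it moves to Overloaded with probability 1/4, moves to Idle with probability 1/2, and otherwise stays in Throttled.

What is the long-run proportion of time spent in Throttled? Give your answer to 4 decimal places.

0.3182

Let the stationary distribution be π with π = πP and π_1 + π_2 + π_3 = 1.
π_1 = 0.45·π_1 + 0.5·π_2 + 0.5·π_3
π_2 = 0.2·π_1 + 0.15·π_2 + 0.25·π_3
Solving with the normalization constraint gives π = (0.4762, 0.2056, 0.3182).
So the stationary probability of Throttled is 0.3182.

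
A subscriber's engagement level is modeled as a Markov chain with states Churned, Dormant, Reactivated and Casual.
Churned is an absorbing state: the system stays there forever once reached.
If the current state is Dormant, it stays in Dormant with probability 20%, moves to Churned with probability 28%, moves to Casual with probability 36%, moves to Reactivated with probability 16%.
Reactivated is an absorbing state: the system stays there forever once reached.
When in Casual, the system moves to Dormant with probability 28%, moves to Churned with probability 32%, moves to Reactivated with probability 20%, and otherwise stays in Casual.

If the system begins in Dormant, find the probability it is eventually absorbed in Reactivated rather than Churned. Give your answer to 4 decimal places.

0.3709

Let h(s) be the probability of absorption at Reactivated starting from transient state s. Then h(Reactivated) = 1 and h(Churned) = 0. By first-step analysis:
h(Dormant) = 0.28·0 + 0.2·h(Dormant) + 0.16·1 + 0.36·h(Casual)
h(Casual) = 0.32·0 + 0.28·h(Dormant) + 0.2·1 + 0.2·h(Casual)
Solving: h(Dormant) = 0.3709, h(Casual) = 0.3798.
Starting from Dormant, the probability is 0.3709.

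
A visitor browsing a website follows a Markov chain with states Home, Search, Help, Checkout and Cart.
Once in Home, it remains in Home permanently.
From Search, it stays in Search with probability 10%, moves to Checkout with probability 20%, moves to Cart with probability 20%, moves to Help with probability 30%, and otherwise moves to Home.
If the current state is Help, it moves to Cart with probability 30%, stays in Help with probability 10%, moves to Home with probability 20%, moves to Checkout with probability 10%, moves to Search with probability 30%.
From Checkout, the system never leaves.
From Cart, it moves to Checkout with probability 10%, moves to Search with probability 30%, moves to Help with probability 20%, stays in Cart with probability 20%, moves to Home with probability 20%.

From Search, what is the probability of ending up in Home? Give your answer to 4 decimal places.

0.5641

Let h(s) be the probability of absorption at Home starting from transient state s. Then h(Home) = 1 and h(Checkout) = 0. By first-step analysis:
h(Search) = 0.2·1 + 0.1·h(Search) + 0.3·h(Help) + 0.2·0 + 0.2·h(Cart)
h(Help) = 0.2·1 + 0.3·h(Search) + 0.1·h(Help) + 0.1·0 + 0.3·h(Cart)
h(Cart) = 0.2·1 + 0.3·h(Search) + 0.2·h(Help) + 0.1·0 + 0.2·h(Cart)
Solving: h(Search) = 0.5641, h(Help) = 0.6154, h(Cart) = 0.6154.
Starting from Search, the probability is 0.5641.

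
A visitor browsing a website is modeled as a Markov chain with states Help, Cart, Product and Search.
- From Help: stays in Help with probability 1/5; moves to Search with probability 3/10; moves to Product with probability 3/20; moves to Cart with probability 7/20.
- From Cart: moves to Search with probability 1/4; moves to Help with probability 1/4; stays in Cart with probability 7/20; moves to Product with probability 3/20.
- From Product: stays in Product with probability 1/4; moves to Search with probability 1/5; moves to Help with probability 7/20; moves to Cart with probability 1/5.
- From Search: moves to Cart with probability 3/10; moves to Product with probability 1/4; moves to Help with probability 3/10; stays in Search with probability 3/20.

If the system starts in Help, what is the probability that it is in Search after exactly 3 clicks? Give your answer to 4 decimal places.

Propagate the distribution vector 3 clicks from Help.
After 0 clicks: (1.0000, 0.0000, 0.0000, 0.0000)
After 1 click: (0.2000, 0.3500, 0.1500, 0.3000)
After 2 clicks: (0.2700, 0.3125, 0.1950, 0.2225)
After 3 clicks: (0.2671, 0.3096, 0.1918, 0.2315)
P(in Search after 3 clicks) = 0.2315

0.2315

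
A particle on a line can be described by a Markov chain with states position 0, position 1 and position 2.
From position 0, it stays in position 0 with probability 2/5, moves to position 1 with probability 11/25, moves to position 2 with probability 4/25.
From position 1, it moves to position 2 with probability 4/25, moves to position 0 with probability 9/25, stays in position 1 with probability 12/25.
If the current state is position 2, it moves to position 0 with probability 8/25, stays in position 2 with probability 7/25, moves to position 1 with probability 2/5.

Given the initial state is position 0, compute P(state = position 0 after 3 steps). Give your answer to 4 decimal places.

0.3676

Propagate the distribution vector 3 steps from position 0.
After 0 steps: (1.0000, 0.0000, 0.0000)
After 1 step: (0.4000, 0.4400, 0.1600)
After 2 steps: (0.3696, 0.4512, 0.1792)
After 3 steps: (0.3676, 0.4509, 0.1815)
P(in position 0 after 3 steps) = 0.3676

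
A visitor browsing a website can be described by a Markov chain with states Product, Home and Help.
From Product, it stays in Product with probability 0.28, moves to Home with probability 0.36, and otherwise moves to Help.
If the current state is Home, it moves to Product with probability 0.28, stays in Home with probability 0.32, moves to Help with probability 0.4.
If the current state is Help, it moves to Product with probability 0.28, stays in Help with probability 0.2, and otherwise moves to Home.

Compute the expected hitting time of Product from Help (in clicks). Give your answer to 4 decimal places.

3.5714

Let t(s) be the expected number of clicks to first reach Product from state s, with t(Product) = 0. Conditioning on the first click:
t(Home) = 1 + 0.32·t(Home) + 0.4·t(Help)
t(Help) = 1 + 0.52·t(Home) + 0.2·t(Help)
Solving: t(Home) = 3.5714, t(Help) = 3.5714.
Expected clicks from Help to Product: 3.5714.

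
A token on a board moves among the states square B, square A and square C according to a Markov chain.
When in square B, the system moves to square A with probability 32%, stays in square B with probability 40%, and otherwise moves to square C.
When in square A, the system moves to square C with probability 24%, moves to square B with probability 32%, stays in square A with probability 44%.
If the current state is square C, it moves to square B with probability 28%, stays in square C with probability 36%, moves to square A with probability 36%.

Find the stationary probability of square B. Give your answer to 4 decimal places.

0.3353

Let the stationary distribution be π with π = πP and π_1 + π_2 + π_3 = 1.
π_1 = 0.4·π_1 + 0.32·π_2 + 0.28·π_3
π_2 = 0.32·π_1 + 0.44·π_2 + 0.36·π_3
Solving with the normalization constraint gives π = (0.3353, 0.3767, 0.2880).
So the stationary probability of square B is 0.3353.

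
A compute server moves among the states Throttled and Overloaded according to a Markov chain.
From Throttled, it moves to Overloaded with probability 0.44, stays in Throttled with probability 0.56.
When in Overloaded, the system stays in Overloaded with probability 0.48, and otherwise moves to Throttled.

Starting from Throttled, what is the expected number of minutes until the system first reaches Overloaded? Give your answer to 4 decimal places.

2.2727

Let t(s) be the expected number of minutes to first reach Overloaded from state s, with t(Overloaded) = 0. Conditioning on the first minute:
t(Throttled) = 1 + 0.56·t(Throttled)
Solving: t(Throttled) = 2.2727.
Expected minutes from Throttled to Overloaded: 2.2727.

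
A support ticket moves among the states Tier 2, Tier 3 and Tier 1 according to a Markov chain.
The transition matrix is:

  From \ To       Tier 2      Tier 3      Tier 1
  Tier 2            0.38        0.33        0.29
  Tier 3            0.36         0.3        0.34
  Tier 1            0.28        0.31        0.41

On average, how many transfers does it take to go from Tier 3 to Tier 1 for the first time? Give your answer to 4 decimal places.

Let t(s) be the expected number of transfers to first reach Tier 1 from state s, with t(Tier 1) = 0. Conditioning on the first transfer:
t(Tier 2) = 1 + 0.38·t(Tier 2) + 0.33·t(Tier 3)
t(Tier 3) = 1 + 0.36·t(Tier 2) + 0.3·t(Tier 3)
Solving: t(Tier 2) = 3.2678, t(Tier 3) = 3.1091.
Expected transfers from Tier 3 to Tier 1: 3.1091.

3.1091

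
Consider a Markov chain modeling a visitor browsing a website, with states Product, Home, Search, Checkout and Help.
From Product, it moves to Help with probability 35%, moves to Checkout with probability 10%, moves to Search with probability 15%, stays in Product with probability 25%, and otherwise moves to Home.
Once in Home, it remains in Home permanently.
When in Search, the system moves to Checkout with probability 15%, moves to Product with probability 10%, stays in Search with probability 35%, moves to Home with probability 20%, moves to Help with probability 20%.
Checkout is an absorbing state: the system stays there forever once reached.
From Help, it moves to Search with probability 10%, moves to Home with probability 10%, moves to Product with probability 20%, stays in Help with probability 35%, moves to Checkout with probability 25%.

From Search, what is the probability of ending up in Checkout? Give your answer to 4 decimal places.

0.5034

Let h(s) be the probability of absorption at Checkout starting from transient state s. Then h(Checkout) = 1 and h(Home) = 0. By first-step analysis:
h(Product) = 0.25·h(Product) + 0.15·0 + 0.15·h(Search) + 0.1·1 + 0.35·h(Help)
h(Search) = 0.1·h(Product) + 0.2·0 + 0.35·h(Search) + 0.15·1 + 0.2·h(Help)
h(Help) = 0.2·h(Product) + 0.1·0 + 0.1·h(Search) + 0.25·1 + 0.35·h(Help)
Solving: h(Product) = 0.5250, h(Search) = 0.5034, h(Help) = 0.6236.
Starting from Search, the probability is 0.5034.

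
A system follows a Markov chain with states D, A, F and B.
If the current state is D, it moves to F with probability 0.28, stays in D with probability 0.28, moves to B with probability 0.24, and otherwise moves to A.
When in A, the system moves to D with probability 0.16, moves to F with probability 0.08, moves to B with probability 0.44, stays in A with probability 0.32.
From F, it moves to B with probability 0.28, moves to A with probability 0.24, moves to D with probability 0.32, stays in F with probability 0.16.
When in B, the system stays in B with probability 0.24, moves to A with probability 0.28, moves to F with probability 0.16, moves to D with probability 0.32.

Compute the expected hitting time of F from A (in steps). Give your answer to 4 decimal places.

6.4787

Let t(s) be the expected number of steps to first reach F from state s, with t(F) = 0. Conditioning on the first step:
t(D) = 1 + 0.28·t(D) + 0.2·t(A) + 0.24·t(B)
t(A) = 1 + 0.16·t(D) + 0.32·t(A) + 0.44·t(B)
t(B) = 1 + 0.32·t(D) + 0.28·t(A) + 0.24·t(B)
Solving: t(D) = 5.1448, t(A) = 6.4787, t(B) = 5.8689.
Expected steps from A to F: 6.4787.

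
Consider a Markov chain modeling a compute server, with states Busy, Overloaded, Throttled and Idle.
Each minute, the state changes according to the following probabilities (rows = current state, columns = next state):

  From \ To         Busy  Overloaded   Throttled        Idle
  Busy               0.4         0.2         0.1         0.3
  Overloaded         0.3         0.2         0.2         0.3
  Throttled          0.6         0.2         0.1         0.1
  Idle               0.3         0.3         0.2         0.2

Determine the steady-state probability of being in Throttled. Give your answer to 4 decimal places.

Let the stationary distribution be π with π = πP and π_1 + π_2 + π_3 + π_4 = 1.
π_1 = 0.4·π_1 + 0.3·π_2 + 0.6·π_3 + 0.3·π_4
π_2 = 0.2·π_1 + 0.2·π_2 + 0.2·π_3 + 0.3·π_4
π_3 = 0.1·π_1 + 0.2·π_2 + 0.1·π_3 + 0.2·π_4
Solving with the normalization constraint gives π = (0.3824, 0.2246, 0.1471, 0.2460).
So the stationary probability of Throttled is 0.1471.

0.1471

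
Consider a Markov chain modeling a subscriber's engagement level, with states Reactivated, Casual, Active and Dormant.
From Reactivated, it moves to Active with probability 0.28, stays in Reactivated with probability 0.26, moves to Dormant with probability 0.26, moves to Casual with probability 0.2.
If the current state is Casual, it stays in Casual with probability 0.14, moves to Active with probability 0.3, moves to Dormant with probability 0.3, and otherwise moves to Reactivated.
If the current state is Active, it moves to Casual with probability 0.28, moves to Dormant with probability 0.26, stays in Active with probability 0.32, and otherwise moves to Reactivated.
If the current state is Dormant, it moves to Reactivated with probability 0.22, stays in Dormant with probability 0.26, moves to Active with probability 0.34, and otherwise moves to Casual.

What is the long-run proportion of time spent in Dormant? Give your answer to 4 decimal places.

0.2683

Let the stationary distribution be π with π = πP and π_1 + π_2 + π_3 + π_4 = 1.
π_1 = 0.26·π_1 + 0.26·π_2 + 0.14·π_3 + 0.22·π_4
π_2 = 0.2·π_1 + 0.14·π_2 + 0.28·π_3 + 0.18·π_4
π_3 = 0.28·π_1 + 0.3·π_2 + 0.32·π_3 + 0.34·π_4
Solving with the normalization constraint gives π = (0.2117, 0.2072, 0.3128, 0.2683).
So the stationary probability of Dormant is 0.2683.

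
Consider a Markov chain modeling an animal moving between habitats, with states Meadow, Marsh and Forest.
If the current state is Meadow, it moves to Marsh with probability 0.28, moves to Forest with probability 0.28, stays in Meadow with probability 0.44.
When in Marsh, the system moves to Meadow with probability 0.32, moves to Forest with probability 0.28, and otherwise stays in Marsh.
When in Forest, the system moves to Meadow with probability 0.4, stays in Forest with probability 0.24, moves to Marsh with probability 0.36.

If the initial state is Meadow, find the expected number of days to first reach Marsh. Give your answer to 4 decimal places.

3.3163

Let t(s) be the expected number of days to first reach Marsh from state s, with t(Marsh) = 0. Conditioning on the first day:
t(Meadow) = 1 + 0.44·t(Meadow) + 0.28·t(Forest)
t(Forest) = 1 + 0.4·t(Meadow) + 0.24·t(Forest)
Solving: t(Meadow) = 3.3163, t(Forest) = 3.0612.
Expected days from Meadow to Marsh: 3.3163.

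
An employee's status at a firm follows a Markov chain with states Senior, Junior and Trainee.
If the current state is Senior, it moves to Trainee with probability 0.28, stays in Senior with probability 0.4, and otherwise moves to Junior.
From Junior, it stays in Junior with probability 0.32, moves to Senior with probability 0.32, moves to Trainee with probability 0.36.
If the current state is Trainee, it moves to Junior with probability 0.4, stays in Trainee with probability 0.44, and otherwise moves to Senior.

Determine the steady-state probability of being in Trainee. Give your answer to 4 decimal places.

0.3666

Let the stationary distribution be π with π = πP and π_1 + π_2 + π_3 = 1.
π_1 = 0.4·π_1 + 0.32·π_2 + 0.16·π_3
π_2 = 0.32·π_1 + 0.32·π_2 + 0.4·π_3
Solving with the normalization constraint gives π = (0.2841, 0.3493, 0.3666).
So the stationary probability of Trainee is 0.3666.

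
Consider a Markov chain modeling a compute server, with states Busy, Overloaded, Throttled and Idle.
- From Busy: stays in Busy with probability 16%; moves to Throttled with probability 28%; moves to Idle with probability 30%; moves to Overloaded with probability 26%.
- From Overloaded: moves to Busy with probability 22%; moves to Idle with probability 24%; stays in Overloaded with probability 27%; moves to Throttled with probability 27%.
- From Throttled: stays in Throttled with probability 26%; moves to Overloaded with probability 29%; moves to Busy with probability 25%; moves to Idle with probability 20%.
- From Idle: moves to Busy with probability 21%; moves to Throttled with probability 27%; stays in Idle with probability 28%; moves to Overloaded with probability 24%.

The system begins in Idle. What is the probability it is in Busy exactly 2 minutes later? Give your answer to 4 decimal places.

0.2127

Propagate the distribution vector 2 minutes from Idle.
After 0 minutes: (0.0000, 0.0000, 0.0000, 1.0000)
After 1 minute: (0.2100, 0.2400, 0.2700, 0.2800)
After 2 minutes: (0.2127, 0.2649, 0.2694, 0.2530)
P(in Busy after 2 minutes) = 0.2127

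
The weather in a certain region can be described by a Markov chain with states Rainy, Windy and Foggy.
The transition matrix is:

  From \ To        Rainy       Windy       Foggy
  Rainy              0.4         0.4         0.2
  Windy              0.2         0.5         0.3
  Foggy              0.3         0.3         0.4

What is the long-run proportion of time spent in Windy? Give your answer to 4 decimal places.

0.4110

Let the stationary distribution be π with π = πP and π_1 + π_2 + π_3 = 1.
π_1 = 0.4·π_1 + 0.2·π_2 + 0.3·π_3
π_2 = 0.4·π_1 + 0.5·π_2 + 0.3·π_3
Solving with the normalization constraint gives π = (0.2877, 0.4110, 0.3014).
So the stationary probability of Windy is 0.4110.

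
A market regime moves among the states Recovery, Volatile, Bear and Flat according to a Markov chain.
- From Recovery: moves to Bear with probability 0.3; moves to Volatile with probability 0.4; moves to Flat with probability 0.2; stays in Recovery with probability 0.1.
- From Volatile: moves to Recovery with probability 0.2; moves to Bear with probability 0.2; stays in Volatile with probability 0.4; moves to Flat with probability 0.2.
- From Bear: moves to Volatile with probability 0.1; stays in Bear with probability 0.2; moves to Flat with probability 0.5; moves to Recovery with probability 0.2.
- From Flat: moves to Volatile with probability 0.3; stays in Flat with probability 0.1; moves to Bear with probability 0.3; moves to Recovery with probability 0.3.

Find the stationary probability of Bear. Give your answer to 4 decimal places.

0.2453

Let the stationary distribution be π with π = πP and π_1 + π_2 + π_3 + π_4 = 1.
π_1 = 0.1·π_1 + 0.2·π_2 + 0.2·π_3 + 0.3·π_4
π_2 = 0.4·π_1 + 0.4·π_2 + 0.1·π_3 + 0.3·π_4
π_3 = 0.3·π_1 + 0.2·π_2 + 0.2·π_3 + 0.3·π_4
Solving with the normalization constraint gives π = (0.2044, 0.3015, 0.2453, 0.2487).
So the stationary probability of Bear is 0.2453.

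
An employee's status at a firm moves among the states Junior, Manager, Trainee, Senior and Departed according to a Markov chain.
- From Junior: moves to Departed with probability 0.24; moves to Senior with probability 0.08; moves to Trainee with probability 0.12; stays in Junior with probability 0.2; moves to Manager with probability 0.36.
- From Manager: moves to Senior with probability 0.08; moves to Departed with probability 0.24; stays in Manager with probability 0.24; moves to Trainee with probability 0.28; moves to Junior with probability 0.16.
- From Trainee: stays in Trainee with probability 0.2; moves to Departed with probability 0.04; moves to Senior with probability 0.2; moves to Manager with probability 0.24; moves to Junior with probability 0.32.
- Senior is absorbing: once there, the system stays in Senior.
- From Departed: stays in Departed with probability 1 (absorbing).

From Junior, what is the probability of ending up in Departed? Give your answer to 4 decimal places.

Let h(s) be the probability of absorption at Departed starting from transient state s. Then h(Departed) = 1 and h(Senior) = 0. By first-step analysis:
h(Junior) = 0.2·h(Junior) + 0.36·h(Manager) + 0.12·h(Trainee) + 0.08·0 + 0.24·1
h(Manager) = 0.16·h(Junior) + 0.24·h(Manager) + 0.28·h(Trainee) + 0.08·0 + 0.24·1
h(Trainee) = 0.32·h(Junior) + 0.24·h(Manager) + 0.2·h(Trainee) + 0.2·0 + 0.04·1
Solving: h(Junior) = 0.6661, h(Manager) = 0.6438, h(Trainee) = 0.5096.
Starting from Junior, the probability is 0.6661.

0.6661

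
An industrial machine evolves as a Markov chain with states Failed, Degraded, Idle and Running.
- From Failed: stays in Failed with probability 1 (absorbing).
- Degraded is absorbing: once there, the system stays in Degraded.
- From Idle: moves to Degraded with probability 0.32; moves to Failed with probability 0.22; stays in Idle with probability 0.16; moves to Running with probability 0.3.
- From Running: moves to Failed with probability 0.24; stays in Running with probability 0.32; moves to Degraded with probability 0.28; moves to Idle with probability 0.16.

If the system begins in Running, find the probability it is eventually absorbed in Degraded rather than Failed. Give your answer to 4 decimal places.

0.5474

Let h(s) be the probability of absorption at Degraded starting from transient state s. Then h(Degraded) = 1 and h(Failed) = 0. By first-step analysis:
h(Idle) = 0.22·0 + 0.32·1 + 0.16·h(Idle) + 0.3·h(Running)
h(Running) = 0.24·0 + 0.28·1 + 0.16·h(Idle) + 0.32·h(Running)
Solving: h(Idle) = 0.5765, h(Running) = 0.5474.
Starting from Running, the probability is 0.5474.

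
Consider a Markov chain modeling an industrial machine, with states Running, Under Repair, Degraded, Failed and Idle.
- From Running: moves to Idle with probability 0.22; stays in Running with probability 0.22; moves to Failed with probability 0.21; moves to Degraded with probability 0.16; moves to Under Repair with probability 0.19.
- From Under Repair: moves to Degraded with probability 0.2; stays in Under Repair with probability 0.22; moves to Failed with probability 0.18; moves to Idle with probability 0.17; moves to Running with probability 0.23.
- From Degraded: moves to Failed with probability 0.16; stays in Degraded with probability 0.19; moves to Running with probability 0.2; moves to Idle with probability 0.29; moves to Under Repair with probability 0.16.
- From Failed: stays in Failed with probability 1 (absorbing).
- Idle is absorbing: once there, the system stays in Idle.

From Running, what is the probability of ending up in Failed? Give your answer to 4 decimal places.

0.4678

Let h(s) be the probability of absorption at Failed starting from transient state s. Then h(Failed) = 1 and h(Idle) = 0. By first-step analysis:
h(Running) = 0.22·h(Running) + 0.19·h(Under Repair) + 0.16·h(Degraded) + 0.21·1 + 0.22·0
h(Under Repair) = 0.23·h(Running) + 0.22·h(Under Repair) + 0.2·h(Degraded) + 0.18·1 + 0.17·0
h(Degraded) = 0.2·h(Running) + 0.16·h(Under Repair) + 0.19·h(Degraded) + 0.16·1 + 0.29·0
Solving: h(Running) = 0.4678, h(Under Repair) = 0.4729, h(Degraded) = 0.4065.
Starting from Running, the probability is 0.4678.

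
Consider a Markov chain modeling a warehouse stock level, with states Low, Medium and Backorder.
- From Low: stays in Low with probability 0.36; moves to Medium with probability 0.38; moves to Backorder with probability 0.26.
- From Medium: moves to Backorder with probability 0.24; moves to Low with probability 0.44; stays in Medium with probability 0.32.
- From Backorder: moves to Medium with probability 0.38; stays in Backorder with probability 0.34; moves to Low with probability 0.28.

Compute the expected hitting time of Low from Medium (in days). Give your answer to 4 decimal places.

Let t(s) be the expected number of days to first reach Low from state s, with t(Low) = 0. Conditioning on the first day:
t(Medium) = 1 + 0.32·t(Medium) + 0.24·t(Backorder)
t(Backorder) = 1 + 0.38·t(Medium) + 0.34·t(Backorder)
Solving: t(Medium) = 2.5168, t(Backorder) = 2.9642.
Expected days from Medium to Low: 2.5168.

2.5168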